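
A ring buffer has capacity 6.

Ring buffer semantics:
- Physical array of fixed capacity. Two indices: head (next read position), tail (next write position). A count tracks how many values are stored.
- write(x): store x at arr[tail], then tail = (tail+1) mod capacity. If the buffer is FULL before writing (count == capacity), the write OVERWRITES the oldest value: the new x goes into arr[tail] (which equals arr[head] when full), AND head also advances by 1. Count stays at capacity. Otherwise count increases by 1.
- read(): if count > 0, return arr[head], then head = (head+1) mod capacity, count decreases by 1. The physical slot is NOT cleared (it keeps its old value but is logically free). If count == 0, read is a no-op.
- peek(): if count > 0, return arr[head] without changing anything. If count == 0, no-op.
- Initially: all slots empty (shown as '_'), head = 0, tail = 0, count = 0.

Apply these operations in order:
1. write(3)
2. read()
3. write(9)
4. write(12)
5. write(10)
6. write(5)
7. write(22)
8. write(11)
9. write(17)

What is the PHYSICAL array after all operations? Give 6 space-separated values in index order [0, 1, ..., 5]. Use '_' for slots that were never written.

Answer: 11 17 12 10 5 22

Derivation:
After op 1 (write(3)): arr=[3 _ _ _ _ _] head=0 tail=1 count=1
After op 2 (read()): arr=[3 _ _ _ _ _] head=1 tail=1 count=0
After op 3 (write(9)): arr=[3 9 _ _ _ _] head=1 tail=2 count=1
After op 4 (write(12)): arr=[3 9 12 _ _ _] head=1 tail=3 count=2
After op 5 (write(10)): arr=[3 9 12 10 _ _] head=1 tail=4 count=3
After op 6 (write(5)): arr=[3 9 12 10 5 _] head=1 tail=5 count=4
After op 7 (write(22)): arr=[3 9 12 10 5 22] head=1 tail=0 count=5
After op 8 (write(11)): arr=[11 9 12 10 5 22] head=1 tail=1 count=6
After op 9 (write(17)): arr=[11 17 12 10 5 22] head=2 tail=2 count=6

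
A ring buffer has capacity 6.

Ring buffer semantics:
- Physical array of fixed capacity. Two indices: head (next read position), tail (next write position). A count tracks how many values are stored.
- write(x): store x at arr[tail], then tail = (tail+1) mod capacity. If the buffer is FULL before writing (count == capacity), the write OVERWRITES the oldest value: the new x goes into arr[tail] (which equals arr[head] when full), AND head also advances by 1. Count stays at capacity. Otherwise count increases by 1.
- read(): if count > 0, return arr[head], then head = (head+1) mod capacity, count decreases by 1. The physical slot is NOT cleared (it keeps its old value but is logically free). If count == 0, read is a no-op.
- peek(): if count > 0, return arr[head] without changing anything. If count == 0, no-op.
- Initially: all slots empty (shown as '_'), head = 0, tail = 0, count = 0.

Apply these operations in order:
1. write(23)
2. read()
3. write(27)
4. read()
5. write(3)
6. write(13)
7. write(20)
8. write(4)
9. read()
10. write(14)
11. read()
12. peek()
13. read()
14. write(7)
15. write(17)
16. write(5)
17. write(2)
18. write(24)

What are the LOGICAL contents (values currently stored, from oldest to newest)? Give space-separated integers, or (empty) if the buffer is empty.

After op 1 (write(23)): arr=[23 _ _ _ _ _] head=0 tail=1 count=1
After op 2 (read()): arr=[23 _ _ _ _ _] head=1 tail=1 count=0
After op 3 (write(27)): arr=[23 27 _ _ _ _] head=1 tail=2 count=1
After op 4 (read()): arr=[23 27 _ _ _ _] head=2 tail=2 count=0
After op 5 (write(3)): arr=[23 27 3 _ _ _] head=2 tail=3 count=1
After op 6 (write(13)): arr=[23 27 3 13 _ _] head=2 tail=4 count=2
After op 7 (write(20)): arr=[23 27 3 13 20 _] head=2 tail=5 count=3
After op 8 (write(4)): arr=[23 27 3 13 20 4] head=2 tail=0 count=4
After op 9 (read()): arr=[23 27 3 13 20 4] head=3 tail=0 count=3
After op 10 (write(14)): arr=[14 27 3 13 20 4] head=3 tail=1 count=4
After op 11 (read()): arr=[14 27 3 13 20 4] head=4 tail=1 count=3
After op 12 (peek()): arr=[14 27 3 13 20 4] head=4 tail=1 count=3
After op 13 (read()): arr=[14 27 3 13 20 4] head=5 tail=1 count=2
After op 14 (write(7)): arr=[14 7 3 13 20 4] head=5 tail=2 count=3
After op 15 (write(17)): arr=[14 7 17 13 20 4] head=5 tail=3 count=4
After op 16 (write(5)): arr=[14 7 17 5 20 4] head=5 tail=4 count=5
After op 17 (write(2)): arr=[14 7 17 5 2 4] head=5 tail=5 count=6
After op 18 (write(24)): arr=[14 7 17 5 2 24] head=0 tail=0 count=6

Answer: 14 7 17 5 2 24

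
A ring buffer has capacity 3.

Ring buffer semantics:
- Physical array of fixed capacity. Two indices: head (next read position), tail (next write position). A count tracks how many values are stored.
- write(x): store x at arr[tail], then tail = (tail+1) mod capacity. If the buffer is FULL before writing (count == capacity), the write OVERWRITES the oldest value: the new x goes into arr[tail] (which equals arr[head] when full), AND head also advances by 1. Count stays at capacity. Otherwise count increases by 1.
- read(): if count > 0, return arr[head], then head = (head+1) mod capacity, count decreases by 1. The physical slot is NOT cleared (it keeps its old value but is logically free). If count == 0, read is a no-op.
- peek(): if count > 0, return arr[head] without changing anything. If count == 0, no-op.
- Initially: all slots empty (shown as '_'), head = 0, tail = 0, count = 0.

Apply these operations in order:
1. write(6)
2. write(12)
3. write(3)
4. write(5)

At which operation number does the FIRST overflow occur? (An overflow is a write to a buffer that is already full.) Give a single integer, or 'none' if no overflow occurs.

After op 1 (write(6)): arr=[6 _ _] head=0 tail=1 count=1
After op 2 (write(12)): arr=[6 12 _] head=0 tail=2 count=2
After op 3 (write(3)): arr=[6 12 3] head=0 tail=0 count=3
After op 4 (write(5)): arr=[5 12 3] head=1 tail=1 count=3

Answer: 4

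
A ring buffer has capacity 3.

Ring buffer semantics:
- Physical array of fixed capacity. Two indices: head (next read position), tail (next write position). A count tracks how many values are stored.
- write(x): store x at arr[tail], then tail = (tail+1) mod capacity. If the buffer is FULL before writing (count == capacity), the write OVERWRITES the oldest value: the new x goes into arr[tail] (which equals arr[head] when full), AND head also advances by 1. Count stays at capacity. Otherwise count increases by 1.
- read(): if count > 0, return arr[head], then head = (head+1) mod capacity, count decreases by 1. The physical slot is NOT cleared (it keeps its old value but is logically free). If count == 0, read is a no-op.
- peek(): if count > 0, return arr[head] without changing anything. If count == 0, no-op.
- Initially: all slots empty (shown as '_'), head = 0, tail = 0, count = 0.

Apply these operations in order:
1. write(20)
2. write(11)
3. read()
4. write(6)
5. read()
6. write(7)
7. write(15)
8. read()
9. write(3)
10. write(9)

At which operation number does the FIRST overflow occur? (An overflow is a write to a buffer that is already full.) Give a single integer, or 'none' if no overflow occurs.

Answer: 10

Derivation:
After op 1 (write(20)): arr=[20 _ _] head=0 tail=1 count=1
After op 2 (write(11)): arr=[20 11 _] head=0 tail=2 count=2
After op 3 (read()): arr=[20 11 _] head=1 tail=2 count=1
After op 4 (write(6)): arr=[20 11 6] head=1 tail=0 count=2
After op 5 (read()): arr=[20 11 6] head=2 tail=0 count=1
After op 6 (write(7)): arr=[7 11 6] head=2 tail=1 count=2
After op 7 (write(15)): arr=[7 15 6] head=2 tail=2 count=3
After op 8 (read()): arr=[7 15 6] head=0 tail=2 count=2
After op 9 (write(3)): arr=[7 15 3] head=0 tail=0 count=3
After op 10 (write(9)): arr=[9 15 3] head=1 tail=1 count=3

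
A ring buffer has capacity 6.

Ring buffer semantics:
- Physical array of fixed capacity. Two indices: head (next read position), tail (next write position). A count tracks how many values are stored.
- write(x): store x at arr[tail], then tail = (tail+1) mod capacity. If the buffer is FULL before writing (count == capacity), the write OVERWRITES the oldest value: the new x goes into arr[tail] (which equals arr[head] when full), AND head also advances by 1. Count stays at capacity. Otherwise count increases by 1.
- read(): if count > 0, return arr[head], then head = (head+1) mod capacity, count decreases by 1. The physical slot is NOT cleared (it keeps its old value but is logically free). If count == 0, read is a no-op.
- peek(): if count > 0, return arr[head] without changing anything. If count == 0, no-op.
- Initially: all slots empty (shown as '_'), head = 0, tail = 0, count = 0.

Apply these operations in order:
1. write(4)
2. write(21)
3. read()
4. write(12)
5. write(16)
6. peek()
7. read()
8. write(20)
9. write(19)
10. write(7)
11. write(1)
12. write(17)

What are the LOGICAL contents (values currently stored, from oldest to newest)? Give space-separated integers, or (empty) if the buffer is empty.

After op 1 (write(4)): arr=[4 _ _ _ _ _] head=0 tail=1 count=1
After op 2 (write(21)): arr=[4 21 _ _ _ _] head=0 tail=2 count=2
After op 3 (read()): arr=[4 21 _ _ _ _] head=1 tail=2 count=1
After op 4 (write(12)): arr=[4 21 12 _ _ _] head=1 tail=3 count=2
After op 5 (write(16)): arr=[4 21 12 16 _ _] head=1 tail=4 count=3
After op 6 (peek()): arr=[4 21 12 16 _ _] head=1 tail=4 count=3
After op 7 (read()): arr=[4 21 12 16 _ _] head=2 tail=4 count=2
After op 8 (write(20)): arr=[4 21 12 16 20 _] head=2 tail=5 count=3
After op 9 (write(19)): arr=[4 21 12 16 20 19] head=2 tail=0 count=4
After op 10 (write(7)): arr=[7 21 12 16 20 19] head=2 tail=1 count=5
After op 11 (write(1)): arr=[7 1 12 16 20 19] head=2 tail=2 count=6
After op 12 (write(17)): arr=[7 1 17 16 20 19] head=3 tail=3 count=6

Answer: 16 20 19 7 1 17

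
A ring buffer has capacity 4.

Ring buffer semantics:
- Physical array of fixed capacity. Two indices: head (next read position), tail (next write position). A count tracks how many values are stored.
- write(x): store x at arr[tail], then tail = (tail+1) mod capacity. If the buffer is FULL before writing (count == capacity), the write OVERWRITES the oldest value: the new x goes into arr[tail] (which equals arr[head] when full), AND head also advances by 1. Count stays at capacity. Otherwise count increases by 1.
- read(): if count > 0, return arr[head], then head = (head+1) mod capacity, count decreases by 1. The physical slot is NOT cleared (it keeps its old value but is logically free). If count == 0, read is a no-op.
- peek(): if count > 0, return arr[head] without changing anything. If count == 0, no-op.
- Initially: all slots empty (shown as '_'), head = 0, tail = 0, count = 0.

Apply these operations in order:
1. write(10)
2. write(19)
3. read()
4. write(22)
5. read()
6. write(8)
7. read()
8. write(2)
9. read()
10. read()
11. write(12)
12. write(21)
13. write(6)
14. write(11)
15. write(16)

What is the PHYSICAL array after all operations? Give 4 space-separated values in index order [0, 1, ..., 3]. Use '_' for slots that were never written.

After op 1 (write(10)): arr=[10 _ _ _] head=0 tail=1 count=1
After op 2 (write(19)): arr=[10 19 _ _] head=0 tail=2 count=2
After op 3 (read()): arr=[10 19 _ _] head=1 tail=2 count=1
After op 4 (write(22)): arr=[10 19 22 _] head=1 tail=3 count=2
After op 5 (read()): arr=[10 19 22 _] head=2 tail=3 count=1
After op 6 (write(8)): arr=[10 19 22 8] head=2 tail=0 count=2
After op 7 (read()): arr=[10 19 22 8] head=3 tail=0 count=1
After op 8 (write(2)): arr=[2 19 22 8] head=3 tail=1 count=2
After op 9 (read()): arr=[2 19 22 8] head=0 tail=1 count=1
After op 10 (read()): arr=[2 19 22 8] head=1 tail=1 count=0
After op 11 (write(12)): arr=[2 12 22 8] head=1 tail=2 count=1
After op 12 (write(21)): arr=[2 12 21 8] head=1 tail=3 count=2
After op 13 (write(6)): arr=[2 12 21 6] head=1 tail=0 count=3
After op 14 (write(11)): arr=[11 12 21 6] head=1 tail=1 count=4
After op 15 (write(16)): arr=[11 16 21 6] head=2 tail=2 count=4

Answer: 11 16 21 6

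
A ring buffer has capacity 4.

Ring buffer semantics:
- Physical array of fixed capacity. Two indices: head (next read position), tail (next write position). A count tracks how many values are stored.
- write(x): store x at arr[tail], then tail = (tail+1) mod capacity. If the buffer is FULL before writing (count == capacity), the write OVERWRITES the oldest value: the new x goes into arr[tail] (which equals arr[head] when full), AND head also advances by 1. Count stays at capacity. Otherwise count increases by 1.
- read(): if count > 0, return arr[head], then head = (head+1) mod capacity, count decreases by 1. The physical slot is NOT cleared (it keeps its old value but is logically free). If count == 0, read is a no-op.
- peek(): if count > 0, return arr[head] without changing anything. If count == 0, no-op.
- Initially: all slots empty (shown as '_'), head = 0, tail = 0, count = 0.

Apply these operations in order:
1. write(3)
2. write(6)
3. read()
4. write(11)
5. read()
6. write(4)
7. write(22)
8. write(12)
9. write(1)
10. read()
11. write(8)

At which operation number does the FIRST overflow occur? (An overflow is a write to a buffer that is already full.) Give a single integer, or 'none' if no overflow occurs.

Answer: 9

Derivation:
After op 1 (write(3)): arr=[3 _ _ _] head=0 tail=1 count=1
After op 2 (write(6)): arr=[3 6 _ _] head=0 tail=2 count=2
After op 3 (read()): arr=[3 6 _ _] head=1 tail=2 count=1
After op 4 (write(11)): arr=[3 6 11 _] head=1 tail=3 count=2
After op 5 (read()): arr=[3 6 11 _] head=2 tail=3 count=1
After op 6 (write(4)): arr=[3 6 11 4] head=2 tail=0 count=2
After op 7 (write(22)): arr=[22 6 11 4] head=2 tail=1 count=3
After op 8 (write(12)): arr=[22 12 11 4] head=2 tail=2 count=4
After op 9 (write(1)): arr=[22 12 1 4] head=3 tail=3 count=4
After op 10 (read()): arr=[22 12 1 4] head=0 tail=3 count=3
After op 11 (write(8)): arr=[22 12 1 8] head=0 tail=0 count=4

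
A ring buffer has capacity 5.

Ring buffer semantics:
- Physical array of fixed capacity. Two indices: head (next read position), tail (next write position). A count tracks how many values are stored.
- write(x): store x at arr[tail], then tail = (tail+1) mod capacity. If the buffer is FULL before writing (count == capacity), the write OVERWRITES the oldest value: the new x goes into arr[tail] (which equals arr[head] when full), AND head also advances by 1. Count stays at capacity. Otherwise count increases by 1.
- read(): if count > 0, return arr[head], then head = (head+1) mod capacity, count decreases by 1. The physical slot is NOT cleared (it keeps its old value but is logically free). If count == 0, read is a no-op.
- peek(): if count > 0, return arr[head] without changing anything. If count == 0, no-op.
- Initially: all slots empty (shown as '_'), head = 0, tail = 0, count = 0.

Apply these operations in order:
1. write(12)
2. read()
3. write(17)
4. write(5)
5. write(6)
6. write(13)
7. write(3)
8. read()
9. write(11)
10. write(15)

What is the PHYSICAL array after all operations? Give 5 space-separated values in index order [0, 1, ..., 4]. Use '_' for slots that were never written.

Answer: 3 11 15 6 13

Derivation:
After op 1 (write(12)): arr=[12 _ _ _ _] head=0 tail=1 count=1
After op 2 (read()): arr=[12 _ _ _ _] head=1 tail=1 count=0
After op 3 (write(17)): arr=[12 17 _ _ _] head=1 tail=2 count=1
After op 4 (write(5)): arr=[12 17 5 _ _] head=1 tail=3 count=2
After op 5 (write(6)): arr=[12 17 5 6 _] head=1 tail=4 count=3
After op 6 (write(13)): arr=[12 17 5 6 13] head=1 tail=0 count=4
After op 7 (write(3)): arr=[3 17 5 6 13] head=1 tail=1 count=5
After op 8 (read()): arr=[3 17 5 6 13] head=2 tail=1 count=4
After op 9 (write(11)): arr=[3 11 5 6 13] head=2 tail=2 count=5
After op 10 (write(15)): arr=[3 11 15 6 13] head=3 tail=3 count=5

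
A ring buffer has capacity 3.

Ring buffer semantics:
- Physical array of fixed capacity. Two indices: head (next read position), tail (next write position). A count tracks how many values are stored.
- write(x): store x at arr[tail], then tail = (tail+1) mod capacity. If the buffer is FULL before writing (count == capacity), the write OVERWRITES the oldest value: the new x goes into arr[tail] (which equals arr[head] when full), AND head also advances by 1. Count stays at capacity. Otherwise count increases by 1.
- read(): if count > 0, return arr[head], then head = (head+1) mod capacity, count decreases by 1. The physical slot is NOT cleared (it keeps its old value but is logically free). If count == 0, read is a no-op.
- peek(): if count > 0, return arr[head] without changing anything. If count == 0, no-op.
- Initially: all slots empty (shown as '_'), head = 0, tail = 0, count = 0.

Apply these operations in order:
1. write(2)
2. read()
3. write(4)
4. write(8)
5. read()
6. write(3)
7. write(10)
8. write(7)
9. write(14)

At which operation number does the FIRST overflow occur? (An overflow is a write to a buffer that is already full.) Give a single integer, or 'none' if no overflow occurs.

Answer: 8

Derivation:
After op 1 (write(2)): arr=[2 _ _] head=0 tail=1 count=1
After op 2 (read()): arr=[2 _ _] head=1 tail=1 count=0
After op 3 (write(4)): arr=[2 4 _] head=1 tail=2 count=1
After op 4 (write(8)): arr=[2 4 8] head=1 tail=0 count=2
After op 5 (read()): arr=[2 4 8] head=2 tail=0 count=1
After op 6 (write(3)): arr=[3 4 8] head=2 tail=1 count=2
After op 7 (write(10)): arr=[3 10 8] head=2 tail=2 count=3
After op 8 (write(7)): arr=[3 10 7] head=0 tail=0 count=3
After op 9 (write(14)): arr=[14 10 7] head=1 tail=1 count=3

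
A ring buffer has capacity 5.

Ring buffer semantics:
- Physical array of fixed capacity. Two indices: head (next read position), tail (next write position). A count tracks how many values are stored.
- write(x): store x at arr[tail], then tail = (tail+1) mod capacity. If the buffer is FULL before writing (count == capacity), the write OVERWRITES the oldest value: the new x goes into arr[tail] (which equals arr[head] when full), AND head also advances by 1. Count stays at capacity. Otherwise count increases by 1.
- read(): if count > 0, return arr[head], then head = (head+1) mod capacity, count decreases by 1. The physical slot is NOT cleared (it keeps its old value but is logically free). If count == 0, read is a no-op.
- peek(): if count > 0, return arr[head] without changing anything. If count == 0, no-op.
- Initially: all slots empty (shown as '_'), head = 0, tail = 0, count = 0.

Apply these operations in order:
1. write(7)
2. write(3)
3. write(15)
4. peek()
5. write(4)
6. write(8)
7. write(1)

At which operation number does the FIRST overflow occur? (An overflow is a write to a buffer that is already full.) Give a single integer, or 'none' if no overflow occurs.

Answer: 7

Derivation:
After op 1 (write(7)): arr=[7 _ _ _ _] head=0 tail=1 count=1
After op 2 (write(3)): arr=[7 3 _ _ _] head=0 tail=2 count=2
After op 3 (write(15)): arr=[7 3 15 _ _] head=0 tail=3 count=3
After op 4 (peek()): arr=[7 3 15 _ _] head=0 tail=3 count=3
After op 5 (write(4)): arr=[7 3 15 4 _] head=0 tail=4 count=4
After op 6 (write(8)): arr=[7 3 15 4 8] head=0 tail=0 count=5
After op 7 (write(1)): arr=[1 3 15 4 8] head=1 tail=1 count=5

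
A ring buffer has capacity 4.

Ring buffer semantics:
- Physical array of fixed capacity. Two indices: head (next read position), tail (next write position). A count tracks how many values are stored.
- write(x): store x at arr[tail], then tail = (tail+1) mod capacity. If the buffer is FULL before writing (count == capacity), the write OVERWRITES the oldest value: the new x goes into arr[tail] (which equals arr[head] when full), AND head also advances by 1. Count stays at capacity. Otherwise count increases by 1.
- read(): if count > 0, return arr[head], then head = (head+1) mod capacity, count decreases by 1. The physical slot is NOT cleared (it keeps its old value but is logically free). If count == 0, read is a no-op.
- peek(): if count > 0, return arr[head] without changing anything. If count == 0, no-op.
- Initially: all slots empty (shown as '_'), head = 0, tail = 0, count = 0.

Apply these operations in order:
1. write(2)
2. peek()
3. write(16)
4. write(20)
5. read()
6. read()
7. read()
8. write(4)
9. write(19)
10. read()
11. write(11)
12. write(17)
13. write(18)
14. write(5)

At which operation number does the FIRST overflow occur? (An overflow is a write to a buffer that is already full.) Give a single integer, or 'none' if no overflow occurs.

Answer: 14

Derivation:
After op 1 (write(2)): arr=[2 _ _ _] head=0 tail=1 count=1
After op 2 (peek()): arr=[2 _ _ _] head=0 tail=1 count=1
After op 3 (write(16)): arr=[2 16 _ _] head=0 tail=2 count=2
After op 4 (write(20)): arr=[2 16 20 _] head=0 tail=3 count=3
After op 5 (read()): arr=[2 16 20 _] head=1 tail=3 count=2
After op 6 (read()): arr=[2 16 20 _] head=2 tail=3 count=1
After op 7 (read()): arr=[2 16 20 _] head=3 tail=3 count=0
After op 8 (write(4)): arr=[2 16 20 4] head=3 tail=0 count=1
After op 9 (write(19)): arr=[19 16 20 4] head=3 tail=1 count=2
After op 10 (read()): arr=[19 16 20 4] head=0 tail=1 count=1
After op 11 (write(11)): arr=[19 11 20 4] head=0 tail=2 count=2
After op 12 (write(17)): arr=[19 11 17 4] head=0 tail=3 count=3
After op 13 (write(18)): arr=[19 11 17 18] head=0 tail=0 count=4
After op 14 (write(5)): arr=[5 11 17 18] head=1 tail=1 count=4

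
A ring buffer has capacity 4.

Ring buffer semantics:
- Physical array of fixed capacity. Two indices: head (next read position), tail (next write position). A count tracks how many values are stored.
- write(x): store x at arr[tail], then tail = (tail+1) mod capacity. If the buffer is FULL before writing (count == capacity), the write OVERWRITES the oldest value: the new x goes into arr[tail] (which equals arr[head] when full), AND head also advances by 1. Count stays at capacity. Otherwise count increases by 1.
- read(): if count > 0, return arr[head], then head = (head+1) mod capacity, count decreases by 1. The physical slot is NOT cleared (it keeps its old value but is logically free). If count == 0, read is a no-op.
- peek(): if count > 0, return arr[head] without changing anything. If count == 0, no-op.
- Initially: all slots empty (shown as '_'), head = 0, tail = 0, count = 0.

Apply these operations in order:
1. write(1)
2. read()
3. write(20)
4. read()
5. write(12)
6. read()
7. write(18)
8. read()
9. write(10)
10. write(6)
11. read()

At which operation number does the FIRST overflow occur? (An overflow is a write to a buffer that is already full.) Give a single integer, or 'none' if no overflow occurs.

Answer: none

Derivation:
After op 1 (write(1)): arr=[1 _ _ _] head=0 tail=1 count=1
After op 2 (read()): arr=[1 _ _ _] head=1 tail=1 count=0
After op 3 (write(20)): arr=[1 20 _ _] head=1 tail=2 count=1
After op 4 (read()): arr=[1 20 _ _] head=2 tail=2 count=0
After op 5 (write(12)): arr=[1 20 12 _] head=2 tail=3 count=1
After op 6 (read()): arr=[1 20 12 _] head=3 tail=3 count=0
After op 7 (write(18)): arr=[1 20 12 18] head=3 tail=0 count=1
After op 8 (read()): arr=[1 20 12 18] head=0 tail=0 count=0
After op 9 (write(10)): arr=[10 20 12 18] head=0 tail=1 count=1
After op 10 (write(6)): arr=[10 6 12 18] head=0 tail=2 count=2
After op 11 (read()): arr=[10 6 12 18] head=1 tail=2 count=1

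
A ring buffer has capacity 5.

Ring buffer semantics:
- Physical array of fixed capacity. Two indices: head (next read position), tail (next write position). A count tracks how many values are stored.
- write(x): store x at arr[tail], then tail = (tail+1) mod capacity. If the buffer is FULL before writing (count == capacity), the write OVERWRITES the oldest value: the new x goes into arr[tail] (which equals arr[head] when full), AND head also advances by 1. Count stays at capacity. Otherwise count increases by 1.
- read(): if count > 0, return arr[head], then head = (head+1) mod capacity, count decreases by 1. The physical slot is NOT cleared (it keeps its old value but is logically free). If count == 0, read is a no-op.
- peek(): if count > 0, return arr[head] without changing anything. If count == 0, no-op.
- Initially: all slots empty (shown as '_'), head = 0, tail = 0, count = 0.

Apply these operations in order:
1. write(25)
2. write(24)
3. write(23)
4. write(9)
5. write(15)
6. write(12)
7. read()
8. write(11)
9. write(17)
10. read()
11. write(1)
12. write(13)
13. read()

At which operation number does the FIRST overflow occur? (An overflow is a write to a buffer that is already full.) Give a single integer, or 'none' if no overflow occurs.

After op 1 (write(25)): arr=[25 _ _ _ _] head=0 tail=1 count=1
After op 2 (write(24)): arr=[25 24 _ _ _] head=0 tail=2 count=2
After op 3 (write(23)): arr=[25 24 23 _ _] head=0 tail=3 count=3
After op 4 (write(9)): arr=[25 24 23 9 _] head=0 tail=4 count=4
After op 5 (write(15)): arr=[25 24 23 9 15] head=0 tail=0 count=5
After op 6 (write(12)): arr=[12 24 23 9 15] head=1 tail=1 count=5
After op 7 (read()): arr=[12 24 23 9 15] head=2 tail=1 count=4
After op 8 (write(11)): arr=[12 11 23 9 15] head=2 tail=2 count=5
After op 9 (write(17)): arr=[12 11 17 9 15] head=3 tail=3 count=5
After op 10 (read()): arr=[12 11 17 9 15] head=4 tail=3 count=4
After op 11 (write(1)): arr=[12 11 17 1 15] head=4 tail=4 count=5
After op 12 (write(13)): arr=[12 11 17 1 13] head=0 tail=0 count=5
After op 13 (read()): arr=[12 11 17 1 13] head=1 tail=0 count=4

Answer: 6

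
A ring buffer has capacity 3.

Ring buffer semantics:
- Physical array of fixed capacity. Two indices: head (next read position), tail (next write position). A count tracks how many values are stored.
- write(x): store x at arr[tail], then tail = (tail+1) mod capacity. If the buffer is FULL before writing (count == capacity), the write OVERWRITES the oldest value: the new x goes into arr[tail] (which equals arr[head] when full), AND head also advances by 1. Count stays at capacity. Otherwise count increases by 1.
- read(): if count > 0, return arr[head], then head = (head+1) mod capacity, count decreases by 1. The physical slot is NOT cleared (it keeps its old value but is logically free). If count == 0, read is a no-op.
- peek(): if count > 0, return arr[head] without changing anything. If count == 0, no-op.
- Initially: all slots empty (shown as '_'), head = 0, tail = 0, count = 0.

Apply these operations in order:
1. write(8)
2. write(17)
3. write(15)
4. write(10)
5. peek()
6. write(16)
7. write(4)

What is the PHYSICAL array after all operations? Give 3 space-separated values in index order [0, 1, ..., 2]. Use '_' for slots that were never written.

Answer: 10 16 4

Derivation:
After op 1 (write(8)): arr=[8 _ _] head=0 tail=1 count=1
After op 2 (write(17)): arr=[8 17 _] head=0 tail=2 count=2
After op 3 (write(15)): arr=[8 17 15] head=0 tail=0 count=3
After op 4 (write(10)): arr=[10 17 15] head=1 tail=1 count=3
After op 5 (peek()): arr=[10 17 15] head=1 tail=1 count=3
After op 6 (write(16)): arr=[10 16 15] head=2 tail=2 count=3
After op 7 (write(4)): arr=[10 16 4] head=0 tail=0 count=3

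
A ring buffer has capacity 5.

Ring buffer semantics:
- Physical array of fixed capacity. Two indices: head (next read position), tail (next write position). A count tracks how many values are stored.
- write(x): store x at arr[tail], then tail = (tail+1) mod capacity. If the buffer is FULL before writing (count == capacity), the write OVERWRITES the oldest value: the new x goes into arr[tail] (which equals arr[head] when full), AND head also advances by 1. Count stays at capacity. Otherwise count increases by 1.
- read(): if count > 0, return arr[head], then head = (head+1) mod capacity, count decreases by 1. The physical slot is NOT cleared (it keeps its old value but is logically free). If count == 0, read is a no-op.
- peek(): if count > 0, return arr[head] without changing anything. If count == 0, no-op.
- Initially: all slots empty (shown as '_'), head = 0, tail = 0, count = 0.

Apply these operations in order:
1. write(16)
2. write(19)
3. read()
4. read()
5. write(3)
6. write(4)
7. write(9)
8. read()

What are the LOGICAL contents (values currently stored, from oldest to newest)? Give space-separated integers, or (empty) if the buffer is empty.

After op 1 (write(16)): arr=[16 _ _ _ _] head=0 tail=1 count=1
After op 2 (write(19)): arr=[16 19 _ _ _] head=0 tail=2 count=2
After op 3 (read()): arr=[16 19 _ _ _] head=1 tail=2 count=1
After op 4 (read()): arr=[16 19 _ _ _] head=2 tail=2 count=0
After op 5 (write(3)): arr=[16 19 3 _ _] head=2 tail=3 count=1
After op 6 (write(4)): arr=[16 19 3 4 _] head=2 tail=4 count=2
After op 7 (write(9)): arr=[16 19 3 4 9] head=2 tail=0 count=3
After op 8 (read()): arr=[16 19 3 4 9] head=3 tail=0 count=2

Answer: 4 9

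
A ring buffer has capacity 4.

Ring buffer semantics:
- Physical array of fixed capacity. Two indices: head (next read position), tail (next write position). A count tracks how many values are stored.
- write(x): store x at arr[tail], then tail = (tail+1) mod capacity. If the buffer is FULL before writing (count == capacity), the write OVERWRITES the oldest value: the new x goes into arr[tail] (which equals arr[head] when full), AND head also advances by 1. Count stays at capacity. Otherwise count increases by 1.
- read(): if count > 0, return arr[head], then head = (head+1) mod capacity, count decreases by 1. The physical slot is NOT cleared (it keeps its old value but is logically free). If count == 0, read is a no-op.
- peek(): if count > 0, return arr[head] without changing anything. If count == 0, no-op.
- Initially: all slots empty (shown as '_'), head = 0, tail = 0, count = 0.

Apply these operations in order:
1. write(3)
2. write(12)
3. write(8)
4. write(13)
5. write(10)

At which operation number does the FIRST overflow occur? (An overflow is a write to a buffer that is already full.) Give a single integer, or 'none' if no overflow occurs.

Answer: 5

Derivation:
After op 1 (write(3)): arr=[3 _ _ _] head=0 tail=1 count=1
After op 2 (write(12)): arr=[3 12 _ _] head=0 tail=2 count=2
After op 3 (write(8)): arr=[3 12 8 _] head=0 tail=3 count=3
After op 4 (write(13)): arr=[3 12 8 13] head=0 tail=0 count=4
After op 5 (write(10)): arr=[10 12 8 13] head=1 tail=1 count=4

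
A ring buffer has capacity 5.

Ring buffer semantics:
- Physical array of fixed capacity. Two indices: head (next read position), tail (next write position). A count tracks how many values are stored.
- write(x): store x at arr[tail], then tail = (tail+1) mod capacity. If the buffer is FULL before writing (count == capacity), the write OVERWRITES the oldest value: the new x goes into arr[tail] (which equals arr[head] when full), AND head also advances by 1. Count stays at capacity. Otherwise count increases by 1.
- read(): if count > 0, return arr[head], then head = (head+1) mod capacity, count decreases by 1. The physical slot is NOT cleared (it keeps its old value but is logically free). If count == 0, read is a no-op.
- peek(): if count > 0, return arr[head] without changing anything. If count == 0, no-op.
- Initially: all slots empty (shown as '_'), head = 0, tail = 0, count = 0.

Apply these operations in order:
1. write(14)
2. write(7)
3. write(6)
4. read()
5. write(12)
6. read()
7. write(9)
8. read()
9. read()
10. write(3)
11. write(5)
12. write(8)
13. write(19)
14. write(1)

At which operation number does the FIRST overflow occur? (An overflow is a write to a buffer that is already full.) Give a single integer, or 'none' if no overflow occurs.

After op 1 (write(14)): arr=[14 _ _ _ _] head=0 tail=1 count=1
After op 2 (write(7)): arr=[14 7 _ _ _] head=0 tail=2 count=2
After op 3 (write(6)): arr=[14 7 6 _ _] head=0 tail=3 count=3
After op 4 (read()): arr=[14 7 6 _ _] head=1 tail=3 count=2
After op 5 (write(12)): arr=[14 7 6 12 _] head=1 tail=4 count=3
After op 6 (read()): arr=[14 7 6 12 _] head=2 tail=4 count=2
After op 7 (write(9)): arr=[14 7 6 12 9] head=2 tail=0 count=3
After op 8 (read()): arr=[14 7 6 12 9] head=3 tail=0 count=2
After op 9 (read()): arr=[14 7 6 12 9] head=4 tail=0 count=1
After op 10 (write(3)): arr=[3 7 6 12 9] head=4 tail=1 count=2
After op 11 (write(5)): arr=[3 5 6 12 9] head=4 tail=2 count=3
After op 12 (write(8)): arr=[3 5 8 12 9] head=4 tail=3 count=4
After op 13 (write(19)): arr=[3 5 8 19 9] head=4 tail=4 count=5
After op 14 (write(1)): arr=[3 5 8 19 1] head=0 tail=0 count=5

Answer: 14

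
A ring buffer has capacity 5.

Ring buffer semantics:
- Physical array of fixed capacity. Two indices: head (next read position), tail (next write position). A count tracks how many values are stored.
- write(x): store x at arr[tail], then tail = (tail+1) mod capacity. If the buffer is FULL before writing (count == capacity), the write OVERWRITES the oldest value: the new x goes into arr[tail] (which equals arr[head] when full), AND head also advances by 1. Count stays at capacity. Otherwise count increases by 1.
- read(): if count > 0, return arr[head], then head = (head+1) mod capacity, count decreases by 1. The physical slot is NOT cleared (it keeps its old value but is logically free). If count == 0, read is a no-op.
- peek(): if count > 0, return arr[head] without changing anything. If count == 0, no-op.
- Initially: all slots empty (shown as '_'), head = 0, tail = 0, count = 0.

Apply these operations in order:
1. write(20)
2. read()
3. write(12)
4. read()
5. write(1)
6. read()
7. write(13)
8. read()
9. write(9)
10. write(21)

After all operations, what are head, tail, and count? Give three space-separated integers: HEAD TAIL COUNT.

Answer: 4 1 2

Derivation:
After op 1 (write(20)): arr=[20 _ _ _ _] head=0 tail=1 count=1
After op 2 (read()): arr=[20 _ _ _ _] head=1 tail=1 count=0
After op 3 (write(12)): arr=[20 12 _ _ _] head=1 tail=2 count=1
After op 4 (read()): arr=[20 12 _ _ _] head=2 tail=2 count=0
After op 5 (write(1)): arr=[20 12 1 _ _] head=2 tail=3 count=1
After op 6 (read()): arr=[20 12 1 _ _] head=3 tail=3 count=0
After op 7 (write(13)): arr=[20 12 1 13 _] head=3 tail=4 count=1
After op 8 (read()): arr=[20 12 1 13 _] head=4 tail=4 count=0
After op 9 (write(9)): arr=[20 12 1 13 9] head=4 tail=0 count=1
After op 10 (write(21)): arr=[21 12 1 13 9] head=4 tail=1 count=2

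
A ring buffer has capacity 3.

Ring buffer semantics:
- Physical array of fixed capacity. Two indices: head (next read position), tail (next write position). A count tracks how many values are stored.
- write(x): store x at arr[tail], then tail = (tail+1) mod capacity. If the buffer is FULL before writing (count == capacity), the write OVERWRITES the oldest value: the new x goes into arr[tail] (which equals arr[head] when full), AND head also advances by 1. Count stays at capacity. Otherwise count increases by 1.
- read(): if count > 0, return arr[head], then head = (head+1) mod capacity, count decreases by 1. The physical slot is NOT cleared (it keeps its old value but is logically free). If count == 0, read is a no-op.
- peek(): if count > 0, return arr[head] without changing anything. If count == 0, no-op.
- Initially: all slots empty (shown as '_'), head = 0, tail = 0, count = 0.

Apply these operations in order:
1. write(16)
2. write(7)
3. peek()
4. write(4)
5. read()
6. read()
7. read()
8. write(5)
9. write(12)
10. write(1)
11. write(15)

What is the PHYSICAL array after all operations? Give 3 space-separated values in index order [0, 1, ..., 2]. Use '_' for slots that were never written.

Answer: 15 12 1

Derivation:
After op 1 (write(16)): arr=[16 _ _] head=0 tail=1 count=1
After op 2 (write(7)): arr=[16 7 _] head=0 tail=2 count=2
After op 3 (peek()): arr=[16 7 _] head=0 tail=2 count=2
After op 4 (write(4)): arr=[16 7 4] head=0 tail=0 count=3
After op 5 (read()): arr=[16 7 4] head=1 tail=0 count=2
After op 6 (read()): arr=[16 7 4] head=2 tail=0 count=1
After op 7 (read()): arr=[16 7 4] head=0 tail=0 count=0
After op 8 (write(5)): arr=[5 7 4] head=0 tail=1 count=1
After op 9 (write(12)): arr=[5 12 4] head=0 tail=2 count=2
After op 10 (write(1)): arr=[5 12 1] head=0 tail=0 count=3
After op 11 (write(15)): arr=[15 12 1] head=1 tail=1 count=3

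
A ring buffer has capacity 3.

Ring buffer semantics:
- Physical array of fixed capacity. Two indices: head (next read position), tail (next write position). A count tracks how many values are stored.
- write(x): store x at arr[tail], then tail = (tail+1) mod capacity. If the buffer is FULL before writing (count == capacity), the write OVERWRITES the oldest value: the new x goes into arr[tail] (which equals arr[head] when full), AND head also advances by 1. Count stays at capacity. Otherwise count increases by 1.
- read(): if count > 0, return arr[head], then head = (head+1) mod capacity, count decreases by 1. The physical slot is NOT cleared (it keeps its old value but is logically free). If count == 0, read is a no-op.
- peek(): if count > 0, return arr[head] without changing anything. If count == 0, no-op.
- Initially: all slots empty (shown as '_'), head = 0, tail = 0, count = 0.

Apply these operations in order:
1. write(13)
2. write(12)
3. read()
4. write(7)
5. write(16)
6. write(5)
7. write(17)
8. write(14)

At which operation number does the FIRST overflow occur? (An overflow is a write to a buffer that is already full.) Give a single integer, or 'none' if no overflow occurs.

Answer: 6

Derivation:
After op 1 (write(13)): arr=[13 _ _] head=0 tail=1 count=1
After op 2 (write(12)): arr=[13 12 _] head=0 tail=2 count=2
After op 3 (read()): arr=[13 12 _] head=1 tail=2 count=1
After op 4 (write(7)): arr=[13 12 7] head=1 tail=0 count=2
After op 5 (write(16)): arr=[16 12 7] head=1 tail=1 count=3
After op 6 (write(5)): arr=[16 5 7] head=2 tail=2 count=3
After op 7 (write(17)): arr=[16 5 17] head=0 tail=0 count=3
After op 8 (write(14)): arr=[14 5 17] head=1 tail=1 count=3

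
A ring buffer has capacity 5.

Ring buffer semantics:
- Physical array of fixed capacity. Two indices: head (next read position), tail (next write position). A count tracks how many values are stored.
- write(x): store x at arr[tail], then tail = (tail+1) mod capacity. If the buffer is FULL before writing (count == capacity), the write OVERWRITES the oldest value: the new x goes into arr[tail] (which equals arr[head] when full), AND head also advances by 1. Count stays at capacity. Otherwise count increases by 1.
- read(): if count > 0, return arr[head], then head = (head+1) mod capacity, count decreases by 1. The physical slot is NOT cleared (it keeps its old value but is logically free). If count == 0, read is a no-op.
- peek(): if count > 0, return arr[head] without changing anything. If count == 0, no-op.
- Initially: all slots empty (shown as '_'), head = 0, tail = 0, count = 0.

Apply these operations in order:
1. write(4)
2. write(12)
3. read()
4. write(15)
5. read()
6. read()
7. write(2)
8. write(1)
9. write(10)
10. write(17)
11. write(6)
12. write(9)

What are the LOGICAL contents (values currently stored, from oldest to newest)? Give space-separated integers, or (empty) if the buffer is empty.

After op 1 (write(4)): arr=[4 _ _ _ _] head=0 tail=1 count=1
After op 2 (write(12)): arr=[4 12 _ _ _] head=0 tail=2 count=2
After op 3 (read()): arr=[4 12 _ _ _] head=1 tail=2 count=1
After op 4 (write(15)): arr=[4 12 15 _ _] head=1 tail=3 count=2
After op 5 (read()): arr=[4 12 15 _ _] head=2 tail=3 count=1
After op 6 (read()): arr=[4 12 15 _ _] head=3 tail=3 count=0
After op 7 (write(2)): arr=[4 12 15 2 _] head=3 tail=4 count=1
After op 8 (write(1)): arr=[4 12 15 2 1] head=3 tail=0 count=2
After op 9 (write(10)): arr=[10 12 15 2 1] head=3 tail=1 count=3
After op 10 (write(17)): arr=[10 17 15 2 1] head=3 tail=2 count=4
After op 11 (write(6)): arr=[10 17 6 2 1] head=3 tail=3 count=5
After op 12 (write(9)): arr=[10 17 6 9 1] head=4 tail=4 count=5

Answer: 1 10 17 6 9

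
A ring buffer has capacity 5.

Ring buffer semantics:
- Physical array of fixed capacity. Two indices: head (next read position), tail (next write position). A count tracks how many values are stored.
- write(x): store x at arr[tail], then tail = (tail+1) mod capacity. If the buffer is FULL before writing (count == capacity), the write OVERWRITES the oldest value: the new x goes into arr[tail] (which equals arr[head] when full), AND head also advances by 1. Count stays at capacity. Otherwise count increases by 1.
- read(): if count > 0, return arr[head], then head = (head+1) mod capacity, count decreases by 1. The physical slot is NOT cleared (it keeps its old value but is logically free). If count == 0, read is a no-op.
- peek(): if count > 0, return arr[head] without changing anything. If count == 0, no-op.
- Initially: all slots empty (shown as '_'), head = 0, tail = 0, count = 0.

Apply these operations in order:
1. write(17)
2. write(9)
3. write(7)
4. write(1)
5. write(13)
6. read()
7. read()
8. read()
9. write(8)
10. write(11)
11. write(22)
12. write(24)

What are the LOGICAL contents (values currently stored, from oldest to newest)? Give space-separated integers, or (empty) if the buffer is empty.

After op 1 (write(17)): arr=[17 _ _ _ _] head=0 tail=1 count=1
After op 2 (write(9)): arr=[17 9 _ _ _] head=0 tail=2 count=2
After op 3 (write(7)): arr=[17 9 7 _ _] head=0 tail=3 count=3
After op 4 (write(1)): arr=[17 9 7 1 _] head=0 tail=4 count=4
After op 5 (write(13)): arr=[17 9 7 1 13] head=0 tail=0 count=5
After op 6 (read()): arr=[17 9 7 1 13] head=1 tail=0 count=4
After op 7 (read()): arr=[17 9 7 1 13] head=2 tail=0 count=3
After op 8 (read()): arr=[17 9 7 1 13] head=3 tail=0 count=2
After op 9 (write(8)): arr=[8 9 7 1 13] head=3 tail=1 count=3
After op 10 (write(11)): arr=[8 11 7 1 13] head=3 tail=2 count=4
After op 11 (write(22)): arr=[8 11 22 1 13] head=3 tail=3 count=5
After op 12 (write(24)): arr=[8 11 22 24 13] head=4 tail=4 count=5

Answer: 13 8 11 22 24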